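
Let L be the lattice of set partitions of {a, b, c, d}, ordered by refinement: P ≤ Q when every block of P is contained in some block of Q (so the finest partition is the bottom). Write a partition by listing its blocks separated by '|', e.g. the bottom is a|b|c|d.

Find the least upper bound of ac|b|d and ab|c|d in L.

Common upper bounds of {ac|b|d, ab|c|d}: abcd, abc|d.
The least among these is abc|d.

abc|d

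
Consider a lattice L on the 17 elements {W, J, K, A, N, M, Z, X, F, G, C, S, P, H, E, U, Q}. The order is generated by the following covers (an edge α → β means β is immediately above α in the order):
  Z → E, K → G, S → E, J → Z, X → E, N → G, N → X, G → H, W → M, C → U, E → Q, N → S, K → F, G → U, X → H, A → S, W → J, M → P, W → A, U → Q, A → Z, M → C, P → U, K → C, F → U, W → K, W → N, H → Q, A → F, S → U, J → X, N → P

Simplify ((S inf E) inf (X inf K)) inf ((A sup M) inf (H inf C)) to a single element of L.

S ∧ E = S
X ∧ K = W
S ∧ W = W
A ∨ M = U
H ∧ C = K
U ∧ K = K
W ∧ K = W

W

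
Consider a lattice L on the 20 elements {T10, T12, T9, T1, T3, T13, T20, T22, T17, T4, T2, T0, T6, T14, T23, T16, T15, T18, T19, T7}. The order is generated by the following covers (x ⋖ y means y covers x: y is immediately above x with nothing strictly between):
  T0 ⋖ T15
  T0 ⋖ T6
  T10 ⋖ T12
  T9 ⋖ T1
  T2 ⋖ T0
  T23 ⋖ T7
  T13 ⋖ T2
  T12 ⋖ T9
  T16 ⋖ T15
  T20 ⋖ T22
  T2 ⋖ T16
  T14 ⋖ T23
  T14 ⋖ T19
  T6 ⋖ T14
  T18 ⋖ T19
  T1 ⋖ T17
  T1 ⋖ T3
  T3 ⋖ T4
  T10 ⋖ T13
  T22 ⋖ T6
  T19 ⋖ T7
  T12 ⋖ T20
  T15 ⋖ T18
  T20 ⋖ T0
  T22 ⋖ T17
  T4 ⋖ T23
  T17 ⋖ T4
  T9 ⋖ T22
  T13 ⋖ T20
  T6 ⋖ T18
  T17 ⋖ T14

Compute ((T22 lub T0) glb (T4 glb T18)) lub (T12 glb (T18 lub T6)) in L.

T22

T22 ∨ T0 = T6
T4 ∧ T18 = T22
T6 ∧ T22 = T22
T18 ∨ T6 = T18
T12 ∧ T18 = T12
T22 ∨ T12 = T22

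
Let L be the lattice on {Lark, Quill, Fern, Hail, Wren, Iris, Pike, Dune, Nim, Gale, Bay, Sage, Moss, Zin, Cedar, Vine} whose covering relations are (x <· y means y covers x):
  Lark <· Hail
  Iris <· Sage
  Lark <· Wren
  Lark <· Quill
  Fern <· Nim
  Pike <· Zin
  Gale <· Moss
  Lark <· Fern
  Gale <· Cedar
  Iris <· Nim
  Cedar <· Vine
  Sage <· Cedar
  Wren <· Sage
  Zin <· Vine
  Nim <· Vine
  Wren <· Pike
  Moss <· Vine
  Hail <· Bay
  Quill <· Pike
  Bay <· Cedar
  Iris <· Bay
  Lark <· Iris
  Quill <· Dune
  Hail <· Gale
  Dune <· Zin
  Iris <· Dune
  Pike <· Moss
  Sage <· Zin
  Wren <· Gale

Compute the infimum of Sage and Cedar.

Common lower bounds of {Sage, Cedar}: Iris, Lark, Sage, Wren.
The greatest among these is Sage.

Sage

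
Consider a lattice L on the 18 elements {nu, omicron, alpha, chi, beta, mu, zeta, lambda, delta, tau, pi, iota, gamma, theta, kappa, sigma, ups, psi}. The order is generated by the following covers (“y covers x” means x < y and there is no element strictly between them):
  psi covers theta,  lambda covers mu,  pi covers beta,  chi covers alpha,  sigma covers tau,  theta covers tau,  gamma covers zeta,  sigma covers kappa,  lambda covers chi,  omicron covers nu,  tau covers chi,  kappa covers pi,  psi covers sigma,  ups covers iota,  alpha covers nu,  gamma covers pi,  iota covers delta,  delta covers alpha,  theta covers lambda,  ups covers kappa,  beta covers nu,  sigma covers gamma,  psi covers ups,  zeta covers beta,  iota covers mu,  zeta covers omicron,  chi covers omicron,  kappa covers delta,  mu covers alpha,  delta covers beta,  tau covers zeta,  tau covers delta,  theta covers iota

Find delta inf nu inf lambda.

Common lower bounds of {delta, nu, lambda}: nu.
The greatest among these is nu.

nu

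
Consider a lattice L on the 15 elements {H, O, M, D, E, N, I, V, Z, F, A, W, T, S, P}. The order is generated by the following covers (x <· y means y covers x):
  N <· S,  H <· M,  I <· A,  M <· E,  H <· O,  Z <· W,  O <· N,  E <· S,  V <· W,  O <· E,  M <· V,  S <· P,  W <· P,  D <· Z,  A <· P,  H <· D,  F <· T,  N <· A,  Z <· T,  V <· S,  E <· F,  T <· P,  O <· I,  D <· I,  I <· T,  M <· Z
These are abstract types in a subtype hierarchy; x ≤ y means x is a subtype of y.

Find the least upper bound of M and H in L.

M

Common upper bounds of {M, H}: E, F, M, P, S, T, V, W, Z.
The least among these is M.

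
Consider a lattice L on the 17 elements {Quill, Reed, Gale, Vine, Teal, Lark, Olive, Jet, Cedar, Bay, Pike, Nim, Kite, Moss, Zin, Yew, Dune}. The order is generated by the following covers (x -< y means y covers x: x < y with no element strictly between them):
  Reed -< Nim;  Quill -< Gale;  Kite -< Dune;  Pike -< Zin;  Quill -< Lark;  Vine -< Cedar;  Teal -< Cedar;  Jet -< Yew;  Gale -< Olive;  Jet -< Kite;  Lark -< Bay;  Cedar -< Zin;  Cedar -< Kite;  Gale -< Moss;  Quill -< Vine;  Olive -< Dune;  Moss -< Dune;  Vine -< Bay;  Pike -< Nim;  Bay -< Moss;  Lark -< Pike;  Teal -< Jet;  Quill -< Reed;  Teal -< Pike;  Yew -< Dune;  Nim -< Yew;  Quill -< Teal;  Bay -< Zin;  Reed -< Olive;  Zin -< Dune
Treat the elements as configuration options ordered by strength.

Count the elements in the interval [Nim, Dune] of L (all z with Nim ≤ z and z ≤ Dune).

3

The interval [Nim, Dune] = {Dune, Nim, Yew}, which has 3 elements.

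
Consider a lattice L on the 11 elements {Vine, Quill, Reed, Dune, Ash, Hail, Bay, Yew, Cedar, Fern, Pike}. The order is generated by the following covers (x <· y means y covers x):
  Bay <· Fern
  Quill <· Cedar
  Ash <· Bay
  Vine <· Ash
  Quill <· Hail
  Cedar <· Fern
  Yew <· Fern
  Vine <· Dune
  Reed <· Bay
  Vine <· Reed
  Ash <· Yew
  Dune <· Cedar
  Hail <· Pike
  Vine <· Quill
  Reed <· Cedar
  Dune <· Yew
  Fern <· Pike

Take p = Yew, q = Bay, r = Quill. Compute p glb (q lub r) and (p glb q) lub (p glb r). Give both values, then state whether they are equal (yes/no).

q lub r = Fern, so p glb (q lub r) = Yew glb Fern = Yew.
p glb q = Ash and p glb r = Vine, so (p glb q) lub (p glb r) = Ash lub Vine = Ash.
Equal: no.

Yew; Ash; no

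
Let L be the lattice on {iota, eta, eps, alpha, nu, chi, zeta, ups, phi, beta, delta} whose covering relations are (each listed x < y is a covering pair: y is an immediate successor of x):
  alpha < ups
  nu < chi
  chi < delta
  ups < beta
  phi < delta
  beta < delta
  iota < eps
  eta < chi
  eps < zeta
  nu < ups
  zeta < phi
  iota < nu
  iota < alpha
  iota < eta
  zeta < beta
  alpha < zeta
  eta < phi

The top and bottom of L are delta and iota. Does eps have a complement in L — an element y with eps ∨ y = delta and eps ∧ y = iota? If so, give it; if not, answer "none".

Need y with eps ∨ y = delta and eps ∧ y = iota.
Checking each element gives: chi.

chi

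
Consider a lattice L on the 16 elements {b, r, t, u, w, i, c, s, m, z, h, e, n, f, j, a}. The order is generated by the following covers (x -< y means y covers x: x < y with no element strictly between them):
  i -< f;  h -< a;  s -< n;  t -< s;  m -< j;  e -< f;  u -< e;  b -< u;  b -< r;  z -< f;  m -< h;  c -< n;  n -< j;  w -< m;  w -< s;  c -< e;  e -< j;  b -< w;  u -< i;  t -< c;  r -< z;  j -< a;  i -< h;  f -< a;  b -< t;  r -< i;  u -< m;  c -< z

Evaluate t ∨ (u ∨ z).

u ∨ z = f
t ∨ f = f

f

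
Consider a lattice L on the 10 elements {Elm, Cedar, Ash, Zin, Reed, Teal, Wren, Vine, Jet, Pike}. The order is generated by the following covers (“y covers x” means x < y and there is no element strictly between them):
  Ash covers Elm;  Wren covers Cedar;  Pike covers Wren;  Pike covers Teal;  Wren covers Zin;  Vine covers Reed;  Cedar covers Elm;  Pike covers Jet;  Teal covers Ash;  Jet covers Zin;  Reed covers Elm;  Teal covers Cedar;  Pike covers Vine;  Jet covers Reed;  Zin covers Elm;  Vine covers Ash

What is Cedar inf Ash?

Elm

Common lower bounds of {Cedar, Ash}: Elm.
The greatest among these is Elm.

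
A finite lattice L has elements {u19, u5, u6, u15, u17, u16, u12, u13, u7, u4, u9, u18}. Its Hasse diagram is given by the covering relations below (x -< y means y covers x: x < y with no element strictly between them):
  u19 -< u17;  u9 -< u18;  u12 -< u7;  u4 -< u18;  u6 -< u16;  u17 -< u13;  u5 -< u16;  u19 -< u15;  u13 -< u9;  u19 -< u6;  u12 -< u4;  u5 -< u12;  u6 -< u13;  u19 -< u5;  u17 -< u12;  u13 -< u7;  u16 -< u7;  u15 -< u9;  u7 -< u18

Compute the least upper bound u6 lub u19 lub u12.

Common upper bounds of {u6, u19, u12}: u18, u7.
The least among these is u7.

u7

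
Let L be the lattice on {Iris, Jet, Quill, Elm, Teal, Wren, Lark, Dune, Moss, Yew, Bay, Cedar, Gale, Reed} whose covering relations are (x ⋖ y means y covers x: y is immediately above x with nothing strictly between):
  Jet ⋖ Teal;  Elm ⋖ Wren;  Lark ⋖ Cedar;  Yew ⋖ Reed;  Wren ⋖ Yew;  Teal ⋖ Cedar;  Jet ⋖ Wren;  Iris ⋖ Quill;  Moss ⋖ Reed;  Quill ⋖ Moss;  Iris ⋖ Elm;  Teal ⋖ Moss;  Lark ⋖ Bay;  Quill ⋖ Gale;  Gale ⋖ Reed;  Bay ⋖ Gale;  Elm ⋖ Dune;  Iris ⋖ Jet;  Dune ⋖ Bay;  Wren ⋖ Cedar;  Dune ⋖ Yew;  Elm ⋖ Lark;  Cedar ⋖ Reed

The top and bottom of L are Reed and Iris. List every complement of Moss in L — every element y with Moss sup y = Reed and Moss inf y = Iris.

Need y with Moss ∨ y = Reed and Moss ∧ y = Iris.
Checking each element gives: Bay, Dune, Elm, Lark.

Bay, Dune, Elm, Lark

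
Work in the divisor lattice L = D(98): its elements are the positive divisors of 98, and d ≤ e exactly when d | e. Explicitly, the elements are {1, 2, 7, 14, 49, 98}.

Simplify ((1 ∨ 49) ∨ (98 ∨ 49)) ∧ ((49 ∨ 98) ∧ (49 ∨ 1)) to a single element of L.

1 ∨ 49 = 49
98 ∨ 49 = 98
49 ∨ 98 = 98
49 ∨ 98 = 98
49 ∨ 1 = 49
98 ∧ 49 = 49
98 ∧ 49 = 49

49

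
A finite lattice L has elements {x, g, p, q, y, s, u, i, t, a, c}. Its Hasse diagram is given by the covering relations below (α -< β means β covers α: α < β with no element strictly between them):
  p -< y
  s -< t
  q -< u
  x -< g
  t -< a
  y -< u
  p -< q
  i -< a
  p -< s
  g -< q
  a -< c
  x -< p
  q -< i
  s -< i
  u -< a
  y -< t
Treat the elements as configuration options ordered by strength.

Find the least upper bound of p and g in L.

q

Common upper bounds of {p, g}: a, c, i, q, u.
The least among these is q.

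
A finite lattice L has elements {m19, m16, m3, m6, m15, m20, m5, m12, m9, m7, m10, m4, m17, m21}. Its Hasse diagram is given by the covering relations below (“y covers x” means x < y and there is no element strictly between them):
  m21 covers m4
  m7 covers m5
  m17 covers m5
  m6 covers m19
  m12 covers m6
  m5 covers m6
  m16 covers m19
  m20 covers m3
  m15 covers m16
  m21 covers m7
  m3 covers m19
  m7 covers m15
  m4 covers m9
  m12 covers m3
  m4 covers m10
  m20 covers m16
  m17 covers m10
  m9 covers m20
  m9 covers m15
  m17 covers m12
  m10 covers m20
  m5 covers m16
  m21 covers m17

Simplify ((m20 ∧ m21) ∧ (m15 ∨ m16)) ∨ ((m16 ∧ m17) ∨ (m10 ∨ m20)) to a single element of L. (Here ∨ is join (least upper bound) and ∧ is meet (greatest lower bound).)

m20 ∧ m21 = m20
m15 ∨ m16 = m15
m20 ∧ m15 = m16
m16 ∧ m17 = m16
m10 ∨ m20 = m10
m16 ∨ m10 = m10
m16 ∨ m10 = m10

m10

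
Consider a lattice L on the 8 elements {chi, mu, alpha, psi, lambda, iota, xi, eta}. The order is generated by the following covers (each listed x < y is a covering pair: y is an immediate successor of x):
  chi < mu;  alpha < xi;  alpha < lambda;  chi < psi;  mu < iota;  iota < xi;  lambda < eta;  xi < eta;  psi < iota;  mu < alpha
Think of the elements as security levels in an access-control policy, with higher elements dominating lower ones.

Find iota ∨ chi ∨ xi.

Common upper bounds of {iota, chi, xi}: eta, xi.
The least among these is xi.

xi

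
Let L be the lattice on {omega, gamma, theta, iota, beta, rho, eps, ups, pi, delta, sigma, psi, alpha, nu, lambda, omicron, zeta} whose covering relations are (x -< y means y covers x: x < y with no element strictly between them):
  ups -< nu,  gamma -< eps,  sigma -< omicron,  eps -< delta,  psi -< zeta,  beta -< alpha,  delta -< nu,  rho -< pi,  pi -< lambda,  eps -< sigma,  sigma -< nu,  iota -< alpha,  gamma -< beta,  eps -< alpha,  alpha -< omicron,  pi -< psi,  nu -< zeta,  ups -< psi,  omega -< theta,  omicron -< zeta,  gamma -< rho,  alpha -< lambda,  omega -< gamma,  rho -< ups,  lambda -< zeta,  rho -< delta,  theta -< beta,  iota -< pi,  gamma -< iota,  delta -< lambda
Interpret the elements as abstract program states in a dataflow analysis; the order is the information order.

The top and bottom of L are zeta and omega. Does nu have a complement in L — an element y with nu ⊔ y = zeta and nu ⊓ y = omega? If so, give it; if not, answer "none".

Need y with nu ∨ y = zeta and nu ∧ y = omega.
Checking each element gives: theta.

theta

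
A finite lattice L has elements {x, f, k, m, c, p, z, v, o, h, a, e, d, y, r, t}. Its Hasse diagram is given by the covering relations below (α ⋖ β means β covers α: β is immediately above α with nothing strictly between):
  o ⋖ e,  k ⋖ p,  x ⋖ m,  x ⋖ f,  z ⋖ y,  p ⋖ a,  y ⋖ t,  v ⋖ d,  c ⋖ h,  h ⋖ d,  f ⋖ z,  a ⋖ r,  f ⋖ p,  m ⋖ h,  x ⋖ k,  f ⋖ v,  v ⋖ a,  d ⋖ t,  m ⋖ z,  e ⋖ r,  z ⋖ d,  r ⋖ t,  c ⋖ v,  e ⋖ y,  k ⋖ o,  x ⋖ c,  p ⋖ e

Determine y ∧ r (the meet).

e

Common lower bounds of {y, r}: e, f, k, o, p, x.
The greatest among these is e.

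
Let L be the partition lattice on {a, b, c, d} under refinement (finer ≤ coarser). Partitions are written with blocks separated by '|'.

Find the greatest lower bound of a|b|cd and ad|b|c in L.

a|b|c|d

The meet (common refinement) of a|b|cd and ad|b|c intersects blocks pairwise, giving a|b|c|d.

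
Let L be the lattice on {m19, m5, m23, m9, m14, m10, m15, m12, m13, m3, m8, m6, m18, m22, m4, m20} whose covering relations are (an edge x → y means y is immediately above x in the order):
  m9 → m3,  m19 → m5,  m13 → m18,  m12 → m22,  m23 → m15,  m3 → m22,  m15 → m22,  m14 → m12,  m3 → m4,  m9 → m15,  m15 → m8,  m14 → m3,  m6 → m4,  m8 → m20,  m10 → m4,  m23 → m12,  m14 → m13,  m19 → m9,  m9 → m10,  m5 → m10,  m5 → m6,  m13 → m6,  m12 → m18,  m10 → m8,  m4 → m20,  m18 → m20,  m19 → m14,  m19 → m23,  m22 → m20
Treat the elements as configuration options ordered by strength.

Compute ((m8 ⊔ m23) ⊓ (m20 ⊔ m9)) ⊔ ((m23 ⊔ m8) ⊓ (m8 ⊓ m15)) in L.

m8 ∨ m23 = m8
m20 ∨ m9 = m20
m8 ∧ m20 = m8
m23 ∨ m8 = m8
m8 ∧ m15 = m15
m8 ∧ m15 = m15
m8 ∨ m15 = m8

m8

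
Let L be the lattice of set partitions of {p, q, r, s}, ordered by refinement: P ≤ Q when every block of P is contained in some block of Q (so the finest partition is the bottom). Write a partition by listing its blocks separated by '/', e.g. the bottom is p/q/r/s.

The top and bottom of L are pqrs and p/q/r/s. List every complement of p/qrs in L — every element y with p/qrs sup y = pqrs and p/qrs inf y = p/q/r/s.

Need y with p/qrs ∨ y = pqrs and p/qrs ∧ y = p/q/r/s.
Checking each element gives: pq/r/s, pr/q/s, ps/q/r.

pq/r/s, pr/q/s, ps/q/r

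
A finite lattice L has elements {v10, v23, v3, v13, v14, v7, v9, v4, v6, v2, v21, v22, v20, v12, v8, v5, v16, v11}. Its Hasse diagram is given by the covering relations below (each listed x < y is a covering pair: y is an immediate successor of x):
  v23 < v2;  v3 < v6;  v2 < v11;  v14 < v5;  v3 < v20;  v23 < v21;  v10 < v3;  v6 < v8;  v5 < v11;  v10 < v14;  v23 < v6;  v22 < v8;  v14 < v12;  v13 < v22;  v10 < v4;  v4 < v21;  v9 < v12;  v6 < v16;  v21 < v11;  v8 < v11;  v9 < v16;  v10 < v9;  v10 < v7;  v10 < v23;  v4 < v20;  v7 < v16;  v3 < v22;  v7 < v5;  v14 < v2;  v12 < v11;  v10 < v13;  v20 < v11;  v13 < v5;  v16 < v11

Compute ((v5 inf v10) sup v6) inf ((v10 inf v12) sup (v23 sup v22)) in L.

v6

v5 ∧ v10 = v10
v10 ∨ v6 = v6
v10 ∧ v12 = v10
v23 ∨ v22 = v8
v10 ∨ v8 = v8
v6 ∧ v8 = v6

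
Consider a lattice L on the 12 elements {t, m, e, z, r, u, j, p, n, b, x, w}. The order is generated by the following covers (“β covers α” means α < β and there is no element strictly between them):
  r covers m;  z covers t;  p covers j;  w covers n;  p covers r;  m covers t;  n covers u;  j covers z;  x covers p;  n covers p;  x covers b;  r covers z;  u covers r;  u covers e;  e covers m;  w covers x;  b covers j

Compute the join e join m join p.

n

Common upper bounds of {e, m, p}: n, w.
The least among these is n.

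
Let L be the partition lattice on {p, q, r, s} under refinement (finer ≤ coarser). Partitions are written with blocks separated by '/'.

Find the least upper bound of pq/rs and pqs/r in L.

pqrs

The join of pq/rs and pqs/r merges any blocks that overlap across the partitions, giving pqrs.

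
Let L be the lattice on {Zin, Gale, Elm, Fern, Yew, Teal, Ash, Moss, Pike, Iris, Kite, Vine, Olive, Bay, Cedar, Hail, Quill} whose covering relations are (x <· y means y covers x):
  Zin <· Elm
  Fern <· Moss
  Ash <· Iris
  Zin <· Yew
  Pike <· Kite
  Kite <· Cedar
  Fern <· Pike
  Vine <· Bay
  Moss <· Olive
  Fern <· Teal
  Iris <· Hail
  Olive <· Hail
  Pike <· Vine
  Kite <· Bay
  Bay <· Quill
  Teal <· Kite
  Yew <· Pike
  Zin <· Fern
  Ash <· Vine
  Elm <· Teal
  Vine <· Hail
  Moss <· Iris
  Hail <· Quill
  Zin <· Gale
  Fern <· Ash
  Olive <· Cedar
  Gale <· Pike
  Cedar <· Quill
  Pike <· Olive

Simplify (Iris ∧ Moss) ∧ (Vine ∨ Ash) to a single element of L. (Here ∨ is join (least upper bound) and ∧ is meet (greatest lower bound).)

Iris ∧ Moss = Moss
Vine ∨ Ash = Vine
Moss ∧ Vine = Fern

Fern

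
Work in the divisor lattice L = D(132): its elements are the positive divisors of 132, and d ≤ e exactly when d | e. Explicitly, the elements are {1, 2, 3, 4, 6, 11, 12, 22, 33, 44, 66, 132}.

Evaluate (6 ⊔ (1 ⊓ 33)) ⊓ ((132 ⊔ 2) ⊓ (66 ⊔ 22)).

1 ∧ 33 = 1
6 ∨ 1 = 6
132 ∨ 2 = 132
66 ∨ 22 = 66
132 ∧ 66 = 66
6 ∧ 66 = 6

6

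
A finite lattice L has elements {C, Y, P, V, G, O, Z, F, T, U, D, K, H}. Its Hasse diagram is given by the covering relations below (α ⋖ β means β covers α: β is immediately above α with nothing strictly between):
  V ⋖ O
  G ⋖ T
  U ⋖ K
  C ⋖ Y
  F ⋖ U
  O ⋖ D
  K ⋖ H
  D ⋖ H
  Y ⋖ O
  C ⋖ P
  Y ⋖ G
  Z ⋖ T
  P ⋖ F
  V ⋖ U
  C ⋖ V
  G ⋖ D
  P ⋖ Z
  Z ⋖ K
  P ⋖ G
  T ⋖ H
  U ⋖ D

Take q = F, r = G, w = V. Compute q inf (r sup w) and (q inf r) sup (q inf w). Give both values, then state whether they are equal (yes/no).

F; P; no

r sup w = D, so q inf (r sup w) = F inf D = F.
q inf r = P and q inf w = C, so (q inf r) sup (q inf w) = P sup C = P.
Equal: no.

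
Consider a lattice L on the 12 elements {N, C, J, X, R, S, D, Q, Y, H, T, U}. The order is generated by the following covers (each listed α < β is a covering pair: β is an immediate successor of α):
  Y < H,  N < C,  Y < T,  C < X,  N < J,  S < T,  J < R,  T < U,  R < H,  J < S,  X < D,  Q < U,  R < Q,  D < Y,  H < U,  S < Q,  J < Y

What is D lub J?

Y

Common upper bounds of {D, J}: H, T, U, Y.
The least among these is Y.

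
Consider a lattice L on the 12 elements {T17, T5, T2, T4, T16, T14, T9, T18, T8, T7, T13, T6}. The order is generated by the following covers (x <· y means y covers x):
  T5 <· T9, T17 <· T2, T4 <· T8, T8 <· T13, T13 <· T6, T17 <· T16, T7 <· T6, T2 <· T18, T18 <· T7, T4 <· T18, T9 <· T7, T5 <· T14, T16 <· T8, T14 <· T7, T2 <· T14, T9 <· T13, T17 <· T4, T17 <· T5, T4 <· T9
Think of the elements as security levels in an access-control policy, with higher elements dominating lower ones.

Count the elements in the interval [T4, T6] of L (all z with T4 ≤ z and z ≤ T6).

The interval [T4, T6] = {T13, T18, T4, T6, T7, T8, T9}, which has 7 elements.

7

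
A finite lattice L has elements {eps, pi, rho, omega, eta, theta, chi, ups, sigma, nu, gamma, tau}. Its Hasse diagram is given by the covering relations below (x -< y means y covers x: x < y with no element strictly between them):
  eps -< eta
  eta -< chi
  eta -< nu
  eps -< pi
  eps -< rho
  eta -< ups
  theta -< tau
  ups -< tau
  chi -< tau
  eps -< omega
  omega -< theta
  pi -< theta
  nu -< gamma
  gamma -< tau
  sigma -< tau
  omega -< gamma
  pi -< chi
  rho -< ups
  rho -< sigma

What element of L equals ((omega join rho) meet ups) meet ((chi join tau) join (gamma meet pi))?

ups

omega ∨ rho = tau
tau ∧ ups = ups
chi ∨ tau = tau
gamma ∧ pi = eps
tau ∨ eps = tau
ups ∧ tau = ups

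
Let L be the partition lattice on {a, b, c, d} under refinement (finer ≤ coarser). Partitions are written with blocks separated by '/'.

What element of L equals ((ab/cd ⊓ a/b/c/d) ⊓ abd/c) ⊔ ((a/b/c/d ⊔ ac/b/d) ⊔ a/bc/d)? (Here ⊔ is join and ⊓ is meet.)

ab/cd ∧ a/b/c/d = a/b/c/d
a/b/c/d ∧ abd/c = a/b/c/d
a/b/c/d ∨ ac/b/d = ac/b/d
ac/b/d ∨ a/bc/d = abc/d
a/b/c/d ∨ abc/d = abc/d

abc/d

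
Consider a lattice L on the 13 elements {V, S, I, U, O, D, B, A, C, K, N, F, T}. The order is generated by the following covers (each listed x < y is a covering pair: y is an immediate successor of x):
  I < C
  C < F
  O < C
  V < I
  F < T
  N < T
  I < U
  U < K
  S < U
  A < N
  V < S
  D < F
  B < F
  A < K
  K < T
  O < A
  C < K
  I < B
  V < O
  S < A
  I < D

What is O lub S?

A

Common upper bounds of {O, S}: A, K, N, T.
The least among these is A.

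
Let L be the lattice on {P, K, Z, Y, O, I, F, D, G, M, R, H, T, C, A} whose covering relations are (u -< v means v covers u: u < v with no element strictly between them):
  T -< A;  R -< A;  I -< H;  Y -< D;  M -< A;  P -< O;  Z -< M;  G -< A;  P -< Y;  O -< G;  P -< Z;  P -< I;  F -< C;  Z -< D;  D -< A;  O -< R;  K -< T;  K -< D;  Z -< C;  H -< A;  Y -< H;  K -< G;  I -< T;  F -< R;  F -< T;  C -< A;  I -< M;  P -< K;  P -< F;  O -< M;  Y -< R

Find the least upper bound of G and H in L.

Common upper bounds of {G, H}: A.
The least among these is A.

A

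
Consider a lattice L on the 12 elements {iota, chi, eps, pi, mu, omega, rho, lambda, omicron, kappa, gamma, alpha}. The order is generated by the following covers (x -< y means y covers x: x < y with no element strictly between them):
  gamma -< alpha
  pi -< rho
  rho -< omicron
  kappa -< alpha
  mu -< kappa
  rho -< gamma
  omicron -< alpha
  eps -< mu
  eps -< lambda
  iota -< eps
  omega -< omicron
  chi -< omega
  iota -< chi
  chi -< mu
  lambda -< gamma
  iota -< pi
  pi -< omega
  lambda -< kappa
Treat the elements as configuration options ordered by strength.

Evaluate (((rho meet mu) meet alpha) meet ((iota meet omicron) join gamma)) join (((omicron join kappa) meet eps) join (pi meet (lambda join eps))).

eps

rho ∧ mu = iota
iota ∧ alpha = iota
iota ∧ omicron = iota
iota ∨ gamma = gamma
iota ∧ gamma = iota
omicron ∨ kappa = alpha
alpha ∧ eps = eps
lambda ∨ eps = lambda
pi ∧ lambda = iota
eps ∨ iota = eps
iota ∨ eps = eps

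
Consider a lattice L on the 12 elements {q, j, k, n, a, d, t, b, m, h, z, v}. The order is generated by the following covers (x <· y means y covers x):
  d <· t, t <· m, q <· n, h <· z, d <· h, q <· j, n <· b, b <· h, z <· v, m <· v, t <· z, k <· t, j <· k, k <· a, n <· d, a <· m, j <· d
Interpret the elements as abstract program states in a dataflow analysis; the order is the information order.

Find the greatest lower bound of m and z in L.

Common lower bounds of {m, z}: d, j, k, n, q, t.
The greatest among these is t.

t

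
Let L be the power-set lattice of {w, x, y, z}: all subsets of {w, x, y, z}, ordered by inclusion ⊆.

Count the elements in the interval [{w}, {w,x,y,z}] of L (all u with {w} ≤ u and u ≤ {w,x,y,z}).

8

The interval [{w}, {w,x,y,z}] = {{w,x,y,z}, {w,x,y}, {w,x,z}, {w,x}, {w,y,z}, {w,y}, {w,z}, {w}}, which has 8 elements.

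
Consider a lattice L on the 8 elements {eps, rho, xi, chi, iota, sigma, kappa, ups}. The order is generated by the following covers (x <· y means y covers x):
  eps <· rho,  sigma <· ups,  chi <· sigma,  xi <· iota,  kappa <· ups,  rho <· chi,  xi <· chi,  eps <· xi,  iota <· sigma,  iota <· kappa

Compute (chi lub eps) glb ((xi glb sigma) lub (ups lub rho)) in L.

chi ∨ eps = chi
xi ∧ sigma = xi
ups ∨ rho = ups
xi ∨ ups = ups
chi ∧ ups = chi

chi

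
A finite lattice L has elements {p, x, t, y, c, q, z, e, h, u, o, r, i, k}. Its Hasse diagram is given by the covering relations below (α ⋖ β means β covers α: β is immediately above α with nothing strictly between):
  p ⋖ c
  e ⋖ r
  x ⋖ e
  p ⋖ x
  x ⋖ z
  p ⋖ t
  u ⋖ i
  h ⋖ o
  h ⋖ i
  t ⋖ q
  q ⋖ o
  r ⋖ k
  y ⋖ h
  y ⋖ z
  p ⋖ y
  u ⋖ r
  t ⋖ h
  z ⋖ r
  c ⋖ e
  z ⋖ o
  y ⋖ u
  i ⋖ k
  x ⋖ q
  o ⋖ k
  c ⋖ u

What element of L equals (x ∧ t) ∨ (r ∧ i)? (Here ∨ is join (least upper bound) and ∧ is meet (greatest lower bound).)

x ∧ t = p
r ∧ i = u
p ∨ u = u

u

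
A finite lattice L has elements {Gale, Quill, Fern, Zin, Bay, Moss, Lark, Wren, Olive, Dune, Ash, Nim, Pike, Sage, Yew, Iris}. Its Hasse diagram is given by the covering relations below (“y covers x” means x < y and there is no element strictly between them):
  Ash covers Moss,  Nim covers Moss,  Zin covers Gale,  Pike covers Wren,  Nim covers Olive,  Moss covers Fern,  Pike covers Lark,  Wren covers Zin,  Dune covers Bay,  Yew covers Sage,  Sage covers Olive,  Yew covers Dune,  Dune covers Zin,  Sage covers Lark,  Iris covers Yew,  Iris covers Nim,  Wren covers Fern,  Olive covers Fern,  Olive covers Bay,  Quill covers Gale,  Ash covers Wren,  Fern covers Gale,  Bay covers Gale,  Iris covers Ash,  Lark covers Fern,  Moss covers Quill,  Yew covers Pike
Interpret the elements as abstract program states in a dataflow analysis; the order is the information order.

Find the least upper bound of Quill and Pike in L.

Iris

Common upper bounds of {Quill, Pike}: Iris.
The least among these is Iris.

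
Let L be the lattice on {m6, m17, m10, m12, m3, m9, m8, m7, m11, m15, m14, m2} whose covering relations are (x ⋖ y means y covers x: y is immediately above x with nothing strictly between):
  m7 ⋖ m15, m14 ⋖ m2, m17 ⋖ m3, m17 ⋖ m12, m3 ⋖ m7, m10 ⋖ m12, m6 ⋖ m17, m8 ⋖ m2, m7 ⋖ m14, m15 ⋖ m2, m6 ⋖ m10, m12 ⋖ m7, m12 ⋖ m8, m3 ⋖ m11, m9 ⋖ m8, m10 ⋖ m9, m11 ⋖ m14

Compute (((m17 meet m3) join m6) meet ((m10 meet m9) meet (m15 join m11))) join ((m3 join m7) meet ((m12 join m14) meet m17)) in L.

m17

m17 ∧ m3 = m17
m17 ∨ m6 = m17
m10 ∧ m9 = m10
m15 ∨ m11 = m2
m10 ∧ m2 = m10
m17 ∧ m10 = m6
m3 ∨ m7 = m7
m12 ∨ m14 = m14
m14 ∧ m17 = m17
m7 ∧ m17 = m17
m6 ∨ m17 = m17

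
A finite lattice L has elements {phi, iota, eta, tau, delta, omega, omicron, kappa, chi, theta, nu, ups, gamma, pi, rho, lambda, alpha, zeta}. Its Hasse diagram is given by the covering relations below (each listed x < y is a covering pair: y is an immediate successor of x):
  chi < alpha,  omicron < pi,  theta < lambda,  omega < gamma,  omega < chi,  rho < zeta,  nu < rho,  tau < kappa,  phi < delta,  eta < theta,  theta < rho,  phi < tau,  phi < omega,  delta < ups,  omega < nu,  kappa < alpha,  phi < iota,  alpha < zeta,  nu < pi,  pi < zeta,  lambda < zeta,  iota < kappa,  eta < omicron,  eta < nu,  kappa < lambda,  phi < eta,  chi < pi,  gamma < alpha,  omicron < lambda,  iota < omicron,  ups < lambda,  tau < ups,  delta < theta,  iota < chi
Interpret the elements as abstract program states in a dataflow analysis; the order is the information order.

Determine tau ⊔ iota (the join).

Common upper bounds of {tau, iota}: alpha, kappa, lambda, zeta.
The least among these is kappa.

kappa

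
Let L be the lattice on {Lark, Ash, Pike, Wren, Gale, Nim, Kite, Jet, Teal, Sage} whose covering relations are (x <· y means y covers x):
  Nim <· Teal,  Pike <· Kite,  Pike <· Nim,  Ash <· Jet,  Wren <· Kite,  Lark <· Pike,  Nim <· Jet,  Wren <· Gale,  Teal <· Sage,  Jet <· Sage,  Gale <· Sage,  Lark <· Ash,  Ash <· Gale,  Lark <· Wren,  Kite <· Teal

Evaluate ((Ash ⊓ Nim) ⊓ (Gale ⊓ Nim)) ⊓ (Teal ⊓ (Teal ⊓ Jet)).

Lark

Ash ∧ Nim = Lark
Gale ∧ Nim = Lark
Lark ∧ Lark = Lark
Teal ∧ Jet = Nim
Teal ∧ Nim = Nim
Lark ∧ Nim = Lark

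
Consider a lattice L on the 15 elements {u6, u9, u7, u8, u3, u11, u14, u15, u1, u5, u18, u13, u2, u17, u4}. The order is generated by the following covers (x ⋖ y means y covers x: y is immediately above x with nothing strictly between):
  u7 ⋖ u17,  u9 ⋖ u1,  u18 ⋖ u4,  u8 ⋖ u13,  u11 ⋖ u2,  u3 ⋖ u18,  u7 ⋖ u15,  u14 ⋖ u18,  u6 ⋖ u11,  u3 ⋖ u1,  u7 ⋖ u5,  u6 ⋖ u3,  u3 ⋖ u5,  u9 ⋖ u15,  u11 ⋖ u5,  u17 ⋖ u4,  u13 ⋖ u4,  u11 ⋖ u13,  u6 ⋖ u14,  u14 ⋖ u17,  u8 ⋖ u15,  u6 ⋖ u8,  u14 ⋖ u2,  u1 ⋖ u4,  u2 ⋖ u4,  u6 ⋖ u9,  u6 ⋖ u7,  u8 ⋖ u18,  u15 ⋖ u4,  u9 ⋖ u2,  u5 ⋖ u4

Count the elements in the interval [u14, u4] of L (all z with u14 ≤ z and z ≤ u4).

5

The interval [u14, u4] = {u14, u17, u18, u2, u4}, which has 5 elements.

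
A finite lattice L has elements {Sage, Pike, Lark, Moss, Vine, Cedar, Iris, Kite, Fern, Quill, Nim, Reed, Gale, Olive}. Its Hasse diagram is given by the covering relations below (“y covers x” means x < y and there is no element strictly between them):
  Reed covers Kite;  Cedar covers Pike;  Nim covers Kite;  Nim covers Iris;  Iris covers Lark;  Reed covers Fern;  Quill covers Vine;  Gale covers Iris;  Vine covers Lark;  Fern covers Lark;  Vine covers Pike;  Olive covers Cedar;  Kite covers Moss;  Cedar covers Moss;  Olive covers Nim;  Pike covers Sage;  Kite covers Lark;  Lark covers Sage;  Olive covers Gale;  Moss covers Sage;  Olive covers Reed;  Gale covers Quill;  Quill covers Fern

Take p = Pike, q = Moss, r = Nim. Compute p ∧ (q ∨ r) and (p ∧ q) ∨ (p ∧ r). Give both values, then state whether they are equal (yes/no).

q ∨ r = Nim, so p ∧ (q ∨ r) = Pike ∧ Nim = Sage.
p ∧ q = Sage and p ∧ r = Sage, so (p ∧ q) ∨ (p ∧ r) = Sage ∨ Sage = Sage.
Equal: yes.

Sage; Sage; yes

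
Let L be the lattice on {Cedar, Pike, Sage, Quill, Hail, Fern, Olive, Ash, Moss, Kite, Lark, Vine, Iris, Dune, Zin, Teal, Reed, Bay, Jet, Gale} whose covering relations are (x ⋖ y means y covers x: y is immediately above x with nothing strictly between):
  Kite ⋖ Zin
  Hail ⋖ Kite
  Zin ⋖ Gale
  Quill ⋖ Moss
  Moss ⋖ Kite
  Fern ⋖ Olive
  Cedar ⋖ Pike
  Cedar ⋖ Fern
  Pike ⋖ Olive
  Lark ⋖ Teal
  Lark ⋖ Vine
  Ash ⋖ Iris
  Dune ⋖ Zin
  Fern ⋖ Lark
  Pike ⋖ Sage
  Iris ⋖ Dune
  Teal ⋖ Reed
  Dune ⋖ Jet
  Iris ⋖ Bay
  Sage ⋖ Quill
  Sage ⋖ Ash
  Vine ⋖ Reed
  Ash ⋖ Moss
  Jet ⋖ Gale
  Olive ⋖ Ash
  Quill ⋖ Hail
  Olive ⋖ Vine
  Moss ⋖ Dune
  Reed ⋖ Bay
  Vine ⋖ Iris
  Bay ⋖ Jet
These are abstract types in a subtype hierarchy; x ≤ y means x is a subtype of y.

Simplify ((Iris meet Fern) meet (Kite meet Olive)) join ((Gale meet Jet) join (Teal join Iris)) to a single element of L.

Jet

Iris ∧ Fern = Fern
Kite ∧ Olive = Olive
Fern ∧ Olive = Fern
Gale ∧ Jet = Jet
Teal ∨ Iris = Bay
Jet ∨ Bay = Jet
Fern ∨ Jet = Jet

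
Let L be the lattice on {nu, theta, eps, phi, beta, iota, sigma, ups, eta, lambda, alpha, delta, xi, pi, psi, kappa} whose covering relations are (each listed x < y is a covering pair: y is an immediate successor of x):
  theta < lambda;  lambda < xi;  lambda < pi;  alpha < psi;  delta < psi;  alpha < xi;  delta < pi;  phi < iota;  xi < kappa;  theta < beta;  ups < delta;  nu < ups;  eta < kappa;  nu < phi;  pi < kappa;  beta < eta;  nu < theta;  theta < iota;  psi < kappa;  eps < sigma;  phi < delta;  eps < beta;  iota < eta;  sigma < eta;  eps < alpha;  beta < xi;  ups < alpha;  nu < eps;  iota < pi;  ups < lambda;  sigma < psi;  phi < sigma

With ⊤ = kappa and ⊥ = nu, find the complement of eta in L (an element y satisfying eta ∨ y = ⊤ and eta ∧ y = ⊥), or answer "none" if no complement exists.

ups

Need y with eta ∨ y = kappa and eta ∧ y = nu.
Checking each element gives: ups.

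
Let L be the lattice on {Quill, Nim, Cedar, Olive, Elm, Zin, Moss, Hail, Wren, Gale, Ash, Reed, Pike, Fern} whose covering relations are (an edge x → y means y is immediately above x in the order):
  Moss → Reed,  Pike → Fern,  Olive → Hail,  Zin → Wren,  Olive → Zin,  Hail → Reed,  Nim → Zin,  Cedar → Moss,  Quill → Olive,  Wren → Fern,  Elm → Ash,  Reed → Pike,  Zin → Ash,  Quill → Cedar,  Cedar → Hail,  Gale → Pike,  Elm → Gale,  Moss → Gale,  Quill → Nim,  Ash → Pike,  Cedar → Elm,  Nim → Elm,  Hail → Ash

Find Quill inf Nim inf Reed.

Common lower bounds of {Quill, Nim, Reed}: Quill.
The greatest among these is Quill.

Quill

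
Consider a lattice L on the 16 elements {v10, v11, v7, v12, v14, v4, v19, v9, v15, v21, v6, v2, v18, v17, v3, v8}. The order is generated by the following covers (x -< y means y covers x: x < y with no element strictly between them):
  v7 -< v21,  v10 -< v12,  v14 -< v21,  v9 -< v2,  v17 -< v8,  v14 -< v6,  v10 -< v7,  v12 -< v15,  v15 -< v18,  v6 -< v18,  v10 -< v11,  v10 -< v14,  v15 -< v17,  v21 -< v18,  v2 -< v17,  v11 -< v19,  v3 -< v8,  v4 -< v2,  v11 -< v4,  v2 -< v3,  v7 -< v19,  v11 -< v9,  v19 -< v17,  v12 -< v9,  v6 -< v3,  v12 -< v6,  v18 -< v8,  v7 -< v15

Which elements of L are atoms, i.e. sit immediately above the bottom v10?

v11, v12, v14, v7

The atoms are exactly the elements that cover v10: v11, v12, v14, v7.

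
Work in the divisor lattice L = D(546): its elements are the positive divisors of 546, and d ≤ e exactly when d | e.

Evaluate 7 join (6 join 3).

42

6 ∨ 3 = 6
7 ∨ 6 = 42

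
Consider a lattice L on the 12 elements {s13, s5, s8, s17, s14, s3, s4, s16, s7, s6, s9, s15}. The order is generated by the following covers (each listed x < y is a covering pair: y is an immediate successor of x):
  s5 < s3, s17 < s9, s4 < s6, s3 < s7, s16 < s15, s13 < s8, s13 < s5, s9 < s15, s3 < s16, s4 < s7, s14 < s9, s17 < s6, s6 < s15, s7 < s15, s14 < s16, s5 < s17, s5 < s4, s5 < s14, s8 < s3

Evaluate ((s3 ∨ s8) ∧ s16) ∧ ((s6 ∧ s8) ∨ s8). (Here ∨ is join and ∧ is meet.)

s3 ∨ s8 = s3
s3 ∧ s16 = s3
s6 ∧ s8 = s13
s13 ∨ s8 = s8
s3 ∧ s8 = s8

s8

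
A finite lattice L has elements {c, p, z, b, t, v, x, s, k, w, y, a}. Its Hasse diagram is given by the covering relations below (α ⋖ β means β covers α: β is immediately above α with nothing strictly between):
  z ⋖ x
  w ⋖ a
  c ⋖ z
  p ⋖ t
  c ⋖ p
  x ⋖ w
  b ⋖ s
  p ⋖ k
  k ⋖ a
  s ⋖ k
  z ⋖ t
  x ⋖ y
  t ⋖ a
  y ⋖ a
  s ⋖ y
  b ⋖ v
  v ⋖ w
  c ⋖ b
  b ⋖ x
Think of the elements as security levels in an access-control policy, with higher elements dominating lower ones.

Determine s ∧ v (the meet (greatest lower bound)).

Common lower bounds of {s, v}: b, c.
The greatest among these is b.

b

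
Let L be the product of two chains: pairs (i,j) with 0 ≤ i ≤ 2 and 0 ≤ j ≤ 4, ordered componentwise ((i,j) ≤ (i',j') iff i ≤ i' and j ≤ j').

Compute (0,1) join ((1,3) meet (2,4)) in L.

(1,3)

(1,3) ∧ (2,4) = (1,3)
(0,1) ∨ (1,3) = (1,3)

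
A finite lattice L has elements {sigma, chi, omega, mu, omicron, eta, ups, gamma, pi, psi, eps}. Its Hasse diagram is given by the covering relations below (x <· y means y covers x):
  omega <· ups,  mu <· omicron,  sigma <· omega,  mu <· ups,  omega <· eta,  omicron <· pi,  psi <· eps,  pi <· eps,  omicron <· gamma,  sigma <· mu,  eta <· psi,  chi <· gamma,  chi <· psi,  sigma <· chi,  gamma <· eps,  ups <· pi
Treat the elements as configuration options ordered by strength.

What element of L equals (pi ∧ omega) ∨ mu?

pi ∧ omega = omega
omega ∨ mu = ups

ups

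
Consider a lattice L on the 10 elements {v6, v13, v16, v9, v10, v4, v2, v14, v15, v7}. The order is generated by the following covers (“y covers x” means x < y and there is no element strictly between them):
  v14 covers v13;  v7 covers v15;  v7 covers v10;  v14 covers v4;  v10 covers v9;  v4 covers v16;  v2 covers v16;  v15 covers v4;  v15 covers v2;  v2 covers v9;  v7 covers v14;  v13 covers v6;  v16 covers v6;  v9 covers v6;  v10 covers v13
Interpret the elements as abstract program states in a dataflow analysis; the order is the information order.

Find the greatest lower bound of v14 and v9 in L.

v6

Common lower bounds of {v14, v9}: v6.
The greatest among these is v6.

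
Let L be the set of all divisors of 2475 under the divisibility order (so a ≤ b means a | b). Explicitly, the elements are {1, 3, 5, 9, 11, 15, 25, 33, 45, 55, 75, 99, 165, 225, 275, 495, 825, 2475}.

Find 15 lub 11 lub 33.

165

In the divisibility order, the join is the least common multiple: lcm(15, 11, 33) = 165.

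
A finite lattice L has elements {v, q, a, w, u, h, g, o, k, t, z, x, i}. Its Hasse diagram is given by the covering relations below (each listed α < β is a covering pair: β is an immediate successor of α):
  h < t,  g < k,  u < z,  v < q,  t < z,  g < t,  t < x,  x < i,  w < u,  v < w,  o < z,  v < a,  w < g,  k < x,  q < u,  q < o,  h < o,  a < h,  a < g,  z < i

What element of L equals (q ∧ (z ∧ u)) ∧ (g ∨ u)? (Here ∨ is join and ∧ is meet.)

q

z ∧ u = u
q ∧ u = q
g ∨ u = z
q ∧ z = q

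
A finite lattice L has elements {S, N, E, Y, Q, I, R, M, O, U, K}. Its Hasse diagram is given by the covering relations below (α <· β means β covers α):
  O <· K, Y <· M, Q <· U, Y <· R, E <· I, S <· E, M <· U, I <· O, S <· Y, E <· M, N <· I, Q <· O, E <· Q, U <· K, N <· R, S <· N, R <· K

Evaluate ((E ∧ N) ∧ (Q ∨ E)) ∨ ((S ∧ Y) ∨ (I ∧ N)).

N

E ∧ N = S
Q ∨ E = Q
S ∧ Q = S
S ∧ Y = S
I ∧ N = N
S ∨ N = N
S ∨ N = N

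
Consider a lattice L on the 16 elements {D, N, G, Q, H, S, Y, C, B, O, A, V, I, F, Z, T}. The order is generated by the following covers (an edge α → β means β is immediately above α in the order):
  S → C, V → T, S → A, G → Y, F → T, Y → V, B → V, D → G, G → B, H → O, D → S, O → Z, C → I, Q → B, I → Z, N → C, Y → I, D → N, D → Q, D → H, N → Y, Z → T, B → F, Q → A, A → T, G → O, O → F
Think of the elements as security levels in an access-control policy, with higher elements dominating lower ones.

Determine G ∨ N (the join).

Y

Common upper bounds of {G, N}: I, T, V, Y, Z.
The least among these is Y.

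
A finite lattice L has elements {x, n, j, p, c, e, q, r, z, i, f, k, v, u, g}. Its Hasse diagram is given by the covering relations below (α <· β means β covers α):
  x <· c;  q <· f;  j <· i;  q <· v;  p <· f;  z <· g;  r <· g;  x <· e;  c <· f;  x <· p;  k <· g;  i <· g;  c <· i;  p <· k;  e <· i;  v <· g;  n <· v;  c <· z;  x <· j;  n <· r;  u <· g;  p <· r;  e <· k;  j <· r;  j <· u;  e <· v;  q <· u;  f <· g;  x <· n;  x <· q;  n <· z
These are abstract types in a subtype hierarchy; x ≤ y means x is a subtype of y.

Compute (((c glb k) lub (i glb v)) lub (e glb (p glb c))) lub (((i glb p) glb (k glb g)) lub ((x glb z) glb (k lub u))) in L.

c ∧ k = x
i ∧ v = e
x ∨ e = e
p ∧ c = x
e ∧ x = x
e ∨ x = e
i ∧ p = x
k ∧ g = k
x ∧ k = x
x ∧ z = x
k ∨ u = g
x ∧ g = x
x ∨ x = x
e ∨ x = e

e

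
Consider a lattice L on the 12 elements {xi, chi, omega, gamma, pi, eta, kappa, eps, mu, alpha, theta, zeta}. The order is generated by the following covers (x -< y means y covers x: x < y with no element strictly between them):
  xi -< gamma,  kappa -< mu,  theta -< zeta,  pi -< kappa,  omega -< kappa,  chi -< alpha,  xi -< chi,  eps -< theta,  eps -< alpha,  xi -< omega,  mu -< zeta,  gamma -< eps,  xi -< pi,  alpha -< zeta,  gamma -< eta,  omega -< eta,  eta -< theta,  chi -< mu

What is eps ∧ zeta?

Common lower bounds of {eps, zeta}: eps, gamma, xi.
The greatest among these is eps.

eps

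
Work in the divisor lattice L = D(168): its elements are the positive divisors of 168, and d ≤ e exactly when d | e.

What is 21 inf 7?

In the divisibility order, the meet is the greatest common divisor: gcd(21, 7) = 7.

7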